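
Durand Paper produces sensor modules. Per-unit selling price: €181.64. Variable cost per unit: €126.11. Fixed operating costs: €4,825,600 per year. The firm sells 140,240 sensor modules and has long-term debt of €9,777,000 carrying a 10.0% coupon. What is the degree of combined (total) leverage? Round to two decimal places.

Total contribution margin = 140,240 × €55.53 = €7,787,527.20.
EBIT = €7,787,527.20 − €4,825,600 = €2,961,927.20. Interest = €977,700.00, so EBIT − I = €1,984,227.20.
Degree of total leverage = total CM / (EBIT − interest) = €7,787,527.20 / €1,984,227.20 = 3.9247.

3.92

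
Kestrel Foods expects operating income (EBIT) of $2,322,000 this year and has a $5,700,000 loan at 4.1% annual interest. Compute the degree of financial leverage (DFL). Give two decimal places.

1.11

Interest = $233,700.00.
Degree of financial leverage = EBIT / (EBIT − interest) = $2,322,000 / $2,088,300.00 = 1.1119.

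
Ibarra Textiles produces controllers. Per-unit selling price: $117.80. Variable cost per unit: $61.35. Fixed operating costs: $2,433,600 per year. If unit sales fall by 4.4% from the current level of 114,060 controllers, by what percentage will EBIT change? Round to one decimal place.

Contribution at this volume is 114,060 × $56.45 = $6,438,687.00.
Operating income = contribution − fixed costs = $6,438,687.00 − $2,433,600 = $4,005,087.00.
Degree of operating leverage = $6,438,687.00 / $4,005,087.00 = 1.6076.
So EBIT moves 1.6076 × (-4.4%) = -7.1%.

-7.1%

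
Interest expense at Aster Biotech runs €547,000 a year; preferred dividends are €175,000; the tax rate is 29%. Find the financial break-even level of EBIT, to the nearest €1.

€793,479

Preferred dividends are paid after tax, so their pre-tax equivalent is €175,000 ÷ (1 − 0.29) = €246,478.87.
EPS = 0 when EBIT covers interest plus the pre-tax preferred burden: €547,000 + €246,478.87 = €793,478.87.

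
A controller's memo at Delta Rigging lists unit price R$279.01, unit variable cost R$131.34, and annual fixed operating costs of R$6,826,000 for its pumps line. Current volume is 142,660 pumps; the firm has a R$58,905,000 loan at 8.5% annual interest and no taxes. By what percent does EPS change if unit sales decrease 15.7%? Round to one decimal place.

-35.8%

Total contribution margin = 142,660 × R$147.67 = R$21,066,602.20.
EBIT = R$21,066,602.20 − R$6,826,000 = R$14,240,602.20.
After interest of R$5,006,925.00, pre-tax earnings = R$9,233,677.20.
DCL = total CM / (EBIT − I) = R$21,066,602.20 / R$9,233,677.20 = 2.2815.
%ΔEPS = DCL × %ΔSales = 2.2815 × -15.7% = -35.8%.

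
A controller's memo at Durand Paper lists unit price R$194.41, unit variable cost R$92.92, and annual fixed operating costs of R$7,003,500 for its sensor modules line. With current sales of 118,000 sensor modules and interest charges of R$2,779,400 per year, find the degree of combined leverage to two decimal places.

5.46

Total contribution margin = 118,000 × R$101.49 = R$11,975,820.00.
Operating income = contribution − fixed costs = R$11,975,820.00 − R$7,003,500 = R$4,972,320.00. Interest = R$2,779,400.00.
DOL = R$11,975,820.00 ÷ R$4,972,320.00 = 2.4085; DFL = R$4,972,320.00 ÷ R$2,192,920.00 = 2.2674.
DCL = DOL × DFL = 2.4085 × 2.2674 = 5.4610.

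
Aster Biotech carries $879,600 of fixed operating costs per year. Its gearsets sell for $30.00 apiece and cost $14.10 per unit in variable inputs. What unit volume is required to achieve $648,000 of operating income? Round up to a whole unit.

Each unit contributes $30.00 − $14.10 = $15.90.
Need Q such that Q × $15.90 − $879,600 = $648,000, i.e. Q = $1,527,600 / $15.90 = 96,075.47 → 96,076.

96,076 gearsets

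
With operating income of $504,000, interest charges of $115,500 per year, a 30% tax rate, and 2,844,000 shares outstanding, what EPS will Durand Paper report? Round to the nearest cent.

Interest = $115,500.00, so EBT = $504,000 − $115,500.00 = $388,500.00.
Net income = $388,500.00 × (1 − 0.30) = $271,950.00.
EPS = $271,950.00 ÷ 2,844,000 = $0.10.

$0.10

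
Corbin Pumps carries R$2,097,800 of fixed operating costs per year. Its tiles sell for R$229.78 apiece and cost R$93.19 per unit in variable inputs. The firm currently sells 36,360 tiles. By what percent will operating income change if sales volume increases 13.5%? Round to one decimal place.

At 36,360 units, contribution = 36,360 × R$136.59 = R$4,966,412.40.
Subtracting fixed costs: EBIT = R$4,966,412.40 − R$2,097,800 = R$2,868,612.40.
Degree of operating leverage = R$4,966,412.40 / R$2,868,612.40 = 1.7313.
Operating income changes by 1.7313 × +13.5% = +23.4%.

+23.4%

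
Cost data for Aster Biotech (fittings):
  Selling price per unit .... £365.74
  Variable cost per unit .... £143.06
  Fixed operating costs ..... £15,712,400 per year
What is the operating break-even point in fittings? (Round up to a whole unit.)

70,561 fittings

Contribution margin per unit = £365.74 − £143.06 = £222.68.
Break-even volume = fixed costs ÷ CM per unit = £15,712,400 ÷ £222.68 = 70,560.45, so 70,561 fittings.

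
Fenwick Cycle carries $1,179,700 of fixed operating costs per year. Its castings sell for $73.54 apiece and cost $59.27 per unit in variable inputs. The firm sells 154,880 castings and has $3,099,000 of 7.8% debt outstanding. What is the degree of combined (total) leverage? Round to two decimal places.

Total contribution margin = 154,880 × $14.27 = $2,210,137.60.
Subtracting fixed costs: EBIT = $2,210,137.60 − $1,179,700 = $1,030,437.60. Interest = $241,722.00.
DOL = $2,210,137.60 ÷ $1,030,437.60 = 2.1449; DFL = $1,030,437.60 ÷ $788,715.60 = 1.3065.
Combined leverage = 2.1449 × 1.3065 = 2.8023.

2.80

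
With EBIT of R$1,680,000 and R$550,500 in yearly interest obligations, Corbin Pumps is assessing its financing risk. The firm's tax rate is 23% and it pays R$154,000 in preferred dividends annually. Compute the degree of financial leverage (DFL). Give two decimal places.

Annual interest charges come to R$550,500.00.
Pre-tax preferred-dividend burden = R$154,000 ÷ (1 − 0.23) = R$200,000.00.
DFL = EBIT ÷ [EBIT − I − D_p/(1−t)] = R$1,680,000 ÷ [R$1,680,000 − R$550,500.00 − R$200,000.00] = R$1,680,000 ÷ R$929,500.00 = 1.8074.

1.81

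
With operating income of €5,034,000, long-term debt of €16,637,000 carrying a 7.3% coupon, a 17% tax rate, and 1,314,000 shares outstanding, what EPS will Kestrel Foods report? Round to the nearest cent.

€2.41

Interest = €1,214,501.00, so EBT = €5,034,000 − €1,214,501.00 = €3,819,499.00.
After tax at 17%: net income = €3,819,499.00 × 0.83 = €3,170,184.17.
Per share: €3,170,184.17 / 1,314,000 shares = €2.41.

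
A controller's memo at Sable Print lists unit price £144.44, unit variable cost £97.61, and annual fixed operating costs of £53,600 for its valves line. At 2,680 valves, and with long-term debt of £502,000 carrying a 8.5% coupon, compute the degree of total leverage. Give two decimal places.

4.29

Contribution at this volume is 2,680 × £46.83 = £125,504.40.
Operating income = contribution − fixed costs = £125,504.40 − £53,600 = £71,904.40. Interest = £42,670.00, so EBIT − I = £29,234.40.
DCL = contribution ÷ (EBIT − I) = £125,504.40 ÷ £29,234.40 = 4.2930.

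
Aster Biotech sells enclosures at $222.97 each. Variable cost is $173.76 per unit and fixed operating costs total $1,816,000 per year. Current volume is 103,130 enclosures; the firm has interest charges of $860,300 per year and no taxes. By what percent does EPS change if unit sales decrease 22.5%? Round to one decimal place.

At 103,130 units, contribution = 103,130 × $49.21 = $5,075,027.30.
Operating income = contribution − fixed costs = $5,075,027.30 − $1,816,000 = $3,259,027.30.
After interest of $860,300.00, pre-tax earnings = $2,398,727.30.
Degree of combined leverage = contribution ÷ (EBIT − I) = $5,075,027.30 ÷ $2,398,727.30 = 2.1157.
EPS therefore changes by 2.1157 × (-22.5%) = -47.6%.

-47.6%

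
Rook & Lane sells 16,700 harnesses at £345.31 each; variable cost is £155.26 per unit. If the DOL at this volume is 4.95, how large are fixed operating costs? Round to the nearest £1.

£2,532,656

At 16,700 units, contribution = 16,700 × £190.05 = £3,173,835.00.
DOL = contribution / EBIT, so EBIT = £3,173,835.00 / 4.95 = £641,178.79.
And FC = contribution − EBIT = £3,173,835.00 − £641,178.79 = £2,532,656.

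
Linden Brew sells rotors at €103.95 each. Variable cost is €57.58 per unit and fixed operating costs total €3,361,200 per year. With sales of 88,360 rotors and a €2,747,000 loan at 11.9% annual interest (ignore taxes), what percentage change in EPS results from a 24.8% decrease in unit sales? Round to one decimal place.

-248.3%

Total contribution margin = 88,360 × €46.37 = €4,097,253.20.
Operating income = contribution − fixed costs = €4,097,253.20 − €3,361,200 = €736,053.20.
After interest of €326,893.00, pre-tax earnings = €409,160.20.
DCL = total CM / (EBIT − I) = €4,097,253.20 / €409,160.20 = 10.0138.
%ΔEPS = DCL × %ΔSales = 10.0138 × -24.8% = -248.3%.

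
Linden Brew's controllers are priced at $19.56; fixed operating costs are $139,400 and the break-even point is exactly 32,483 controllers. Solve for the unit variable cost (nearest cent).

$15.27

Contribution per unit must be FC / Q = $139,400 / 32,483 = $4.2915.
Hence VC = price − CM = $19.56 − $4.2915 = $15.27.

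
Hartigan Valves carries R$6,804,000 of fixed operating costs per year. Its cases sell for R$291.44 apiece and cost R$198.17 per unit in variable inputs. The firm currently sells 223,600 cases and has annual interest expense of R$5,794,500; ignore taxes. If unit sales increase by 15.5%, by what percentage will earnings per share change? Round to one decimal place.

+39.2%

Contribution at this volume is 223,600 × R$93.27 = R$20,855,172.00.
EBIT = R$20,855,172.00 − R$6,804,000 = R$14,051,172.00.
After interest of R$5,794,500.00, pre-tax earnings = R$8,256,672.00.
DCL = total CM / (EBIT − I) = R$20,855,172.00 / R$8,256,672.00 = 2.5259.
EPS therefore changes by 2.5259 × (+15.5%) = +39.2%.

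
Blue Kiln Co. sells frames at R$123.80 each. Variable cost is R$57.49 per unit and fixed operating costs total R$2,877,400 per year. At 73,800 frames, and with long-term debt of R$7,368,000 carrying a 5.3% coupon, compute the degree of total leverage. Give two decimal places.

At 73,800 units, contribution = 73,800 × R$66.31 = R$4,893,678.00.
Subtracting fixed costs: EBIT = R$4,893,678.00 − R$2,877,400 = R$2,016,278.00. Interest = R$390,504.00.
DOL = R$4,893,678.00 ÷ R$2,016,278.00 = 2.4271; DFL = R$2,016,278.00 ÷ R$1,625,774.00 = 1.2402.
Combined leverage = 2.4271 × 1.2402 = 3.0101.

3.01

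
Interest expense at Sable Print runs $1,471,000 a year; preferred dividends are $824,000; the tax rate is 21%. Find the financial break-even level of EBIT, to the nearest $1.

$2,514,038

Preferred dividends are paid after tax, so their pre-tax equivalent is $824,000 ÷ (1 − 0.21) = $1,043,037.97.
EPS = 0 when EBIT covers interest plus the pre-tax preferred burden: $1,471,000 + $1,043,037.97 = $2,514,037.97.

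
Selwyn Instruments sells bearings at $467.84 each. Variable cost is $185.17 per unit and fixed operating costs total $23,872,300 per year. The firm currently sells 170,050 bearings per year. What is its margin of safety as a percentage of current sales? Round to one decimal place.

50.3%

Each unit contributes $467.84 − $185.17 = $282.67. Break-even units = $23,872,300 ÷ $282.67 = 84,452.90; break-even revenue = 84,452.90 × $467.84 = $39,510,442.68.
Current sales = 170,050 × $467.84 = $79,556,192.00.
Margin of safety = ($79,556,192.00 − $39,510,442.68) ÷ $79,556,192.00 = 50.3%.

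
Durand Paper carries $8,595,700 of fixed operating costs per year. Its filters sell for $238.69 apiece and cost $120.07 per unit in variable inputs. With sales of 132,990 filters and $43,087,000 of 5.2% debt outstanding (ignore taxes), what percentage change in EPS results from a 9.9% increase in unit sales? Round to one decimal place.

+31.6%

Contribution at this volume is 132,990 × $118.62 = $15,775,273.80.
EBIT = $15,775,273.80 − $8,595,700 = $7,179,573.80.
Interest = $2,240,524.00, so EBIT − I = $4,939,049.80.
DCL = total CM / (EBIT − I) = $15,775,273.80 / $4,939,049.80 = 3.1940.
EPS therefore changes by 3.1940 × (+9.9%) = +31.6%.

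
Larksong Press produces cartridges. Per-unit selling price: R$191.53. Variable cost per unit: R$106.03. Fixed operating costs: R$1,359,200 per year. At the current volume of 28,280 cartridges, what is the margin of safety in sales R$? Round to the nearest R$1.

Contribution margin per unit = R$191.53 − R$106.03 = R$85.50. Break-even units = R$1,359,200 ÷ R$85.50 = 15,897.08; break-even revenue = 15,897.08 × R$191.53 = R$3,044,766.97.
Actual sales revenue = 28,280 × R$191.53 = R$5,416,468.40.
Margin of safety = R$5,416,468.40 − R$3,044,766.97 = R$2,371,701.

R$2,371,701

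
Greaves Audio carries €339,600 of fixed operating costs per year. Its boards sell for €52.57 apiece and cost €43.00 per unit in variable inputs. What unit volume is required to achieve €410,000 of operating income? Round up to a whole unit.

Each unit contributes €52.57 − €43.00 = €9.57.
Required volume = (fixed costs + target profit) ÷ CM = (€339,600 + €410,000) ÷ €9.57 = 78,328.11, so 78,329 boards.

78,329 boards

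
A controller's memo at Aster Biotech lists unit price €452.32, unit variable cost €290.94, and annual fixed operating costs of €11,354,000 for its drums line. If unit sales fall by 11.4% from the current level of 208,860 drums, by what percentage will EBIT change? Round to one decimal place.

-17.2%

Total contribution margin = 208,860 × €161.38 = €33,705,826.80.
Operating income = contribution − fixed costs = €33,705,826.80 − €11,354,000 = €22,351,826.80.
So DOL = total CM / EBIT = €33,705,826.80 / €22,351,826.80 = 1.5080.
%ΔEBIT = DOL × %ΔSales = 1.5080 × -11.4% = -17.2%.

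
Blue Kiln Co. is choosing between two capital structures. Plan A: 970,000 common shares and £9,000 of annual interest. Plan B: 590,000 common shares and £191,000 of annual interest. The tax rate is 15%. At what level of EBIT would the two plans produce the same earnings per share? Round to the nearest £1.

£473,579

Set EPS_A = EPS_B: (EBIT − £9,000)(1 − 0.15) ÷ 970,000 = (EBIT − £191,000)(1 − 0.15) ÷ 590,000.
Cancelling (1 − t) and cross-multiplying: 590,000·(EBIT − 9,000) = 970,000·(EBIT − 191,000).
Solving, EBIT = (191,000·970,000 − 9,000·590,000) / (970,000 − 590,000) = 179,960,000,000 / 380,000 = 473,578.95.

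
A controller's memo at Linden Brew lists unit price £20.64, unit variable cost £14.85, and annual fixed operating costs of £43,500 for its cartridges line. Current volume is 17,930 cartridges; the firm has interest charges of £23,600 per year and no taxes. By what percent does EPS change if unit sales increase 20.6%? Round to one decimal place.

+58.2%

Contribution at this volume is 17,930 × £5.79 = £103,814.70.
Operating income = contribution − fixed costs = £103,814.70 − £43,500 = £60,314.70.
Interest = £23,600.00, so EBIT − I = £36,714.70.
DCL = total CM / (EBIT − I) = £103,814.70 / £36,714.70 = 2.8276.
EPS therefore changes by 2.8276 × (+20.6%) = +58.2%.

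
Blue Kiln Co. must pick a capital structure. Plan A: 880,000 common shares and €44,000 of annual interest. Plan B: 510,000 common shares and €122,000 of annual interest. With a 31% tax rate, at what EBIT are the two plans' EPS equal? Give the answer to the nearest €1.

€229,514

Set EPS_A = EPS_B: (EBIT − €44,000)(1 − 0.31) ÷ 880,000 = (EBIT − €122,000)(1 − 0.31) ÷ 510,000.
Cancelling (1 − t) and cross-multiplying: 510,000·(EBIT − 44,000) = 880,000·(EBIT − 122,000).
Solving, EBIT = (122,000·880,000 − 44,000·510,000) / (880,000 − 510,000) = 84,920,000,000 / 370,000 = 229,513.51.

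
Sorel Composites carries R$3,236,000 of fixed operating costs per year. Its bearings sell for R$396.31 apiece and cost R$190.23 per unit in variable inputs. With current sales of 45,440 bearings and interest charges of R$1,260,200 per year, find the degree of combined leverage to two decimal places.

Total contribution margin = 45,440 × R$206.08 = R$9,364,275.20.
Subtracting fixed costs: EBIT = R$9,364,275.20 − R$3,236,000 = R$6,128,275.20. Interest = R$1,260,200.00, so EBIT − I = R$4,868,075.20.
DCL = contribution ÷ (EBIT − I) = R$9,364,275.20 ÷ R$4,868,075.20 = 1.9236.

1.92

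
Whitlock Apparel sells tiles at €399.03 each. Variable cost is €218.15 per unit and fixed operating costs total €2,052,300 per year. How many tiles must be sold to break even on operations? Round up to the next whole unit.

Each unit contributes €399.03 − €218.15 = €180.88.
Break-even volume = fixed costs ÷ CM per unit = €2,052,300 ÷ €180.88 = 11,346.20, so 11,347 tiles.

11,347 tiles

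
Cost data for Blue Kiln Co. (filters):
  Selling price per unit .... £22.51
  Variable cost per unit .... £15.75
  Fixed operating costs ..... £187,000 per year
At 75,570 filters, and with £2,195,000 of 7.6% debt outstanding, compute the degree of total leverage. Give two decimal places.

3.25

At 75,570 units, contribution = 75,570 × £6.76 = £510,853.20.
EBIT = £510,853.20 − £187,000 = £323,853.20. Interest = £166,820.00, so EBIT − I = £157,033.20.
Degree of total leverage = total CM / (EBIT − interest) = £510,853.20 / £157,033.20 = 3.2532.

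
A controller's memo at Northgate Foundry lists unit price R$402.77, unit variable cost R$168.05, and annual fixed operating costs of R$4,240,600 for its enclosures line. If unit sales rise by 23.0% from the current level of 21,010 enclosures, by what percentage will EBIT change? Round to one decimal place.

+164.2%

Total contribution margin = 21,010 × R$234.72 = R$4,931,467.20.
EBIT = R$4,931,467.20 − R$4,240,600 = R$690,867.20.
Degree of operating leverage = R$4,931,467.20 / R$690,867.20 = 7.1381.
So EBIT moves 7.1381 × (+23.0%) = +164.2%.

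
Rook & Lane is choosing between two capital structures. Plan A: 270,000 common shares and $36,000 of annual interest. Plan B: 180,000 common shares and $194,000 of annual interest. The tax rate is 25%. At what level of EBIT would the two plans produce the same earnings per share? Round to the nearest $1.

At indifference, (EBIT − 36,000)(1 − t)/270,000 = (EBIT − 194,000)(1 − t)/180,000.
The (1 − t) factor cancels: (EBIT − 36,000) × 180,000 = (EBIT − 194,000) × 270,000.
EBIT × (270,000 − 180,000) = 194,000 × 270,000 − 36,000 × 180,000 = 45,900,000,000, so EBIT = 45,900,000,000 ÷ 90,000 = 510,000.00.

$510,000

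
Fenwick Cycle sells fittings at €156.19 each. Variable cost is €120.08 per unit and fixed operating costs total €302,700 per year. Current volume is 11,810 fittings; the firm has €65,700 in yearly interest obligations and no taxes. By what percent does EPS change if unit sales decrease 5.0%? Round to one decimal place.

-36.7%

Contribution at this volume is 11,810 × €36.11 = €426,459.10.
EBIT = €426,459.10 − €302,700 = €123,759.10.
Interest = €65,700.00, so EBIT − I = €58,059.10.
Degree of combined leverage = contribution ÷ (EBIT − I) = €426,459.10 ÷ €58,059.10 = 7.3453.
%ΔEPS = DCL × %ΔSales = 7.3453 × -5.0% = -36.7%.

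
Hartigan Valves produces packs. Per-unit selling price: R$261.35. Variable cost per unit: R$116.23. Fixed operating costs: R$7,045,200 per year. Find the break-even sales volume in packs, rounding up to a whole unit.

Each unit contributes R$261.35 − R$116.23 = R$145.12.
Units to break even: R$7,045,200 ÷ R$145.12 = 48,547.41, rounded up to 48,548.

48,548 packs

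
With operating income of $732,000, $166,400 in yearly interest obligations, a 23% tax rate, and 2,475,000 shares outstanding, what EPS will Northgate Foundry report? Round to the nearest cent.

Interest = $166,400.00, so EBT = $732,000 − $166,400.00 = $565,600.00.
Net income = $565,600.00 × (1 − 0.23) = $435,512.00.
Per share: $435,512.00 / 2,475,000 shares = $0.18.

$0.18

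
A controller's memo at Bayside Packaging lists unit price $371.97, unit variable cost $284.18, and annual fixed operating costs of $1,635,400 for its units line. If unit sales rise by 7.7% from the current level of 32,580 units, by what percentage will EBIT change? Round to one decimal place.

+18.0%

Total contribution margin = 32,580 × $87.79 = $2,860,198.20.
Operating income = contribution − fixed costs = $2,860,198.20 − $1,635,400 = $1,224,798.20.
Degree of operating leverage = $2,860,198.20 / $1,224,798.20 = 2.3352.
So EBIT moves 2.3352 × (+7.7%) = +18.0%.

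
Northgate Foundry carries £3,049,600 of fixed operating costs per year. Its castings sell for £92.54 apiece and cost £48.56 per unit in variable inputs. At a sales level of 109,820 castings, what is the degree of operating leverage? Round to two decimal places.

Total contribution margin = 109,820 × £43.98 = £4,829,883.60.
EBIT = £4,829,883.60 − £3,049,600 = £1,780,283.60.
DOL = contribution ÷ EBIT = £4,829,883.60 ÷ £1,780,283.60 = 2.7130.

2.71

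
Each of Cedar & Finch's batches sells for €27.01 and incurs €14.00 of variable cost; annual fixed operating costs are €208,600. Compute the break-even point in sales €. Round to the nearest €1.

€433,073

CM per unit = €27.01 − €14.00 = €13.01; CM ratio = €13.01 / €27.01 = 0.4817.
Break-even sales = FC ÷ CM ratio = €208,600 × €27.01 / €13.01 = €433,073.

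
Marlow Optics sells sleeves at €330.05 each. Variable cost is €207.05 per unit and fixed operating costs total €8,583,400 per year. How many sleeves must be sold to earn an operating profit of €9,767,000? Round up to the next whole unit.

Contribution margin per unit = €330.05 − €207.05 = €123.00.
Need Q such that Q × €123.00 − €8,583,400 = €9,767,000, i.e. Q = €18,350,400 / €123.00 = 149,190.24 → 149,191.

149,191 sleeves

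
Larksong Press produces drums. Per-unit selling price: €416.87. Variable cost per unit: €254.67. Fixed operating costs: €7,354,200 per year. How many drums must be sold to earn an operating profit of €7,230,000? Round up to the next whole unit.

89,915 drums

Unit CM = price − variable cost = €416.87 − €254.67 = €162.20.
Need Q such that Q × €162.20 − €7,354,200 = €7,230,000, i.e. Q = €14,584,200 / €162.20 = 89,914.92 → 89,915.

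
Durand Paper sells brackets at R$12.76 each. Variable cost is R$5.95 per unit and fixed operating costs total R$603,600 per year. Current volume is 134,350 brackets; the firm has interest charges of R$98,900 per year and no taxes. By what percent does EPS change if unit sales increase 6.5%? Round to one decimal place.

+28.0%

Total contribution margin = 134,350 × R$6.81 = R$914,923.50.
Operating income = contribution − fixed costs = R$914,923.50 − R$603,600 = R$311,323.50.
Interest = R$98,900.00, so EBIT − I = R$212,423.50.
Degree of combined leverage = contribution ÷ (EBIT − I) = R$914,923.50 ÷ R$212,423.50 = 4.3071.
EPS therefore changes by 4.3071 × (+6.5%) = +28.0%.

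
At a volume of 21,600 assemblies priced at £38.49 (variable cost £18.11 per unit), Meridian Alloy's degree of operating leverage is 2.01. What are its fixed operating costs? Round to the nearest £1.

At 21,600 units, contribution = 21,600 × £20.38 = £440,208.00.
Since DOL = CM ÷ EBIT, EBIT = £440,208.00 ÷ 2.01 = £219,008.96.
And FC = contribution − EBIT = £440,208.00 − £219,008.96 = £221,199.

£221,199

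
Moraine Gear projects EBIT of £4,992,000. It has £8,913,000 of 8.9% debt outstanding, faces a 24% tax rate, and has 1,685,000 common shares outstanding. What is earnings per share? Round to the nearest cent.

Interest = £793,257.00, so EBT = £4,992,000 − £793,257.00 = £4,198,743.00.
Net income = £4,198,743.00 × (1 − 0.24) = £3,191,044.68.
Per share: £3,191,044.68 / 1,685,000 shares = £1.89.

£1.89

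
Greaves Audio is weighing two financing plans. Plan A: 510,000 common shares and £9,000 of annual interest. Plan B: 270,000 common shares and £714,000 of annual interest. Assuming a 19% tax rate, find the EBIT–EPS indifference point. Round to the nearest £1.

£1,507,125

Set EPS_A = EPS_B: (EBIT − £9,000)(1 − 0.19) ÷ 510,000 = (EBIT − £714,000)(1 − 0.19) ÷ 270,000.
Cancelling (1 − t) and cross-multiplying: 270,000·(EBIT − 9,000) = 510,000·(EBIT − 714,000).
Solving, EBIT = (714,000·510,000 − 9,000·270,000) / (510,000 − 270,000) = 361,710,000,000 / 240,000 = 1,507,125.00.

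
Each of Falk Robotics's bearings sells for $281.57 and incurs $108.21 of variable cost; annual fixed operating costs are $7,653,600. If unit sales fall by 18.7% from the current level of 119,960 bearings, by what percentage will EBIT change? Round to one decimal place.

Total contribution margin = 119,960 × $173.36 = $20,796,265.60.
Subtracting fixed costs: EBIT = $20,796,265.60 − $7,653,600 = $13,142,665.60.
So DOL = total CM / EBIT = $20,796,265.60 / $13,142,665.60 = 1.5823.
So EBIT moves 1.5823 × (-18.7%) = -29.6%.

-29.6%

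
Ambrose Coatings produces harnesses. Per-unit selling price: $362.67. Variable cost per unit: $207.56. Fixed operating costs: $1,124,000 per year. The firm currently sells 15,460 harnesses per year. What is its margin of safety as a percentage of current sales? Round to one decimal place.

53.1%

Contribution margin per unit = $362.67 − $207.56 = $155.11. Break-even units = $1,124,000 ÷ $155.11 = 7,246.47; break-even revenue = 7,246.47 × $362.67 = $2,628,077.36.
Current sales = 15,460 × $362.67 = $5,606,878.20.
Margin of safety = ($5,606,878.20 − $2,628,077.36) ÷ $5,606,878.20 = 53.1%.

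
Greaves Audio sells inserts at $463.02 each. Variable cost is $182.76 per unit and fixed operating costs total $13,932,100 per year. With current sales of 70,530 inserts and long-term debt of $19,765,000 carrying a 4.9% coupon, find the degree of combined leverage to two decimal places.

Contribution at this volume is 70,530 × $280.26 = $19,766,737.80.
Operating income = contribution − fixed costs = $19,766,737.80 − $13,932,100 = $5,834,637.80. Interest = $968,485.00.
DOL = $19,766,737.80 ÷ $5,834,637.80 = 3.3878; DFL = $5,834,637.80 ÷ $4,866,152.80 = 1.1990.
DCL = DOL × DFL = 3.3878 × 1.1990 = 4.0620.

4.06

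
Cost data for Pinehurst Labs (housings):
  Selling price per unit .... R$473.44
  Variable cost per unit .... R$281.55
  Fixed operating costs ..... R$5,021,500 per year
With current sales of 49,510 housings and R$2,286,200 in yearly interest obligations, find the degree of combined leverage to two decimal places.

Contribution at this volume is 49,510 × R$191.89 = R$9,500,473.90.
Subtracting fixed costs: EBIT = R$9,500,473.90 − R$5,021,500 = R$4,478,973.90. Interest = R$2,286,200.00, so EBIT − I = R$2,192,773.90.
DCL = contribution ÷ (EBIT − I) = R$9,500,473.90 ÷ R$2,192,773.90 = 4.3326.

4.33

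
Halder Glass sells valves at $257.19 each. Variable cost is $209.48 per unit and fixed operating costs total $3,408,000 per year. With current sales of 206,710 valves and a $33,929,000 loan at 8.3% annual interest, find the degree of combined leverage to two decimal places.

2.71

At 206,710 units, contribution = 206,710 × $47.71 = $9,862,134.10.
EBIT = $9,862,134.10 − $3,408,000 = $6,454,134.10. Interest = $2,816,107.00, so EBIT − I = $3,638,027.10.
DCL = contribution ÷ (EBIT − I) = $9,862,134.10 ÷ $3,638,027.10 = 2.7108.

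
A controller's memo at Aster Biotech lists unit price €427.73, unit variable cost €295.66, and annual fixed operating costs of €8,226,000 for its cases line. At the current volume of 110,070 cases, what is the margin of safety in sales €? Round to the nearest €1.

Each unit contributes €427.73 − €295.66 = €132.07. Break-even units = €8,226,000 ÷ €132.07 = 62,285.15; break-even revenue = 62,285.15 × €427.73 = €26,641,227.99.
Actual sales revenue = 110,070 × €427.73 = €47,080,241.10.
Margin of safety = €47,080,241.10 − €26,641,227.99 = €20,439,013.

€20,439,013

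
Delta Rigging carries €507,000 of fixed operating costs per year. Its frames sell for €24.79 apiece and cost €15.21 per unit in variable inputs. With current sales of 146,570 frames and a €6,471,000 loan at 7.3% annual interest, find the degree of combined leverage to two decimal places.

3.31

At 146,570 units, contribution = 146,570 × €9.58 = €1,404,140.60.
Subtracting fixed costs: EBIT = €1,404,140.60 − €507,000 = €897,140.60. Interest = €472,383.00.
DOL = €1,404,140.60 ÷ €897,140.60 = 1.5651; DFL = €897,140.60 ÷ €424,757.60 = 2.1121.
DCL = DOL × DFL = 1.5651 × 2.1121 = 3.3056.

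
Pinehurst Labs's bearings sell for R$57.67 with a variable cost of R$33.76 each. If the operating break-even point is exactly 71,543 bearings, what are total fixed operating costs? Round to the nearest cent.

R$1,710,593.13

Contribution margin per unit = R$57.67 − R$33.76 = R$23.91.
Since BE = FC / CM, FC = 71,543 × R$23.91 = R$1,710,593.13.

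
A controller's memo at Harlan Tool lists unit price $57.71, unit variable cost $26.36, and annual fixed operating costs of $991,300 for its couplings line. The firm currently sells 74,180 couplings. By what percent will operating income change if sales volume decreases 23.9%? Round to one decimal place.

-41.7%

Contribution at this volume is 74,180 × $31.35 = $2,325,543.00.
EBIT = $2,325,543.00 − $991,300 = $1,334,243.00.
Degree of operating leverage = $2,325,543.00 / $1,334,243.00 = 1.7430.
So EBIT moves 1.7430 × (-23.9%) = -41.7%.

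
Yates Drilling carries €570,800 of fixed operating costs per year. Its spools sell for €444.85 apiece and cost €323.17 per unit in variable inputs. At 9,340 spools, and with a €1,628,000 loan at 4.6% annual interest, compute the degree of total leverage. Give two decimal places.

At 9,340 units, contribution = 9,340 × €121.68 = €1,136,491.20.
Subtracting fixed costs: EBIT = €1,136,491.20 − €570,800 = €565,691.20. Interest = €74,888.00, so EBIT − I = €490,803.20.
DCL = contribution ÷ (EBIT − I) = €1,136,491.20 ÷ €490,803.20 = 2.3156.

2.32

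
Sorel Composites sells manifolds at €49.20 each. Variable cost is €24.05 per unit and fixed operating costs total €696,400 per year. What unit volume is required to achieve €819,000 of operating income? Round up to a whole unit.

60,255 manifolds

Contribution margin per unit = €49.20 − €24.05 = €25.15.
Units = (FC + target) / CM = (€696,400 + €819,000) / €25.15 = 60,254.47, so 60,255 manifolds.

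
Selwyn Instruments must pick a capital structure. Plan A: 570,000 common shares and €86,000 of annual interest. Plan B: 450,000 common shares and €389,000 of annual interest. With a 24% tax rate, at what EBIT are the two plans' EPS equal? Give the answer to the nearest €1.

Set EPS_A = EPS_B: (EBIT − €86,000)(1 − 0.24) ÷ 570,000 = (EBIT − €389,000)(1 − 0.24) ÷ 450,000.
The (1 − t) factor cancels: (EBIT − 86,000) × 450,000 = (EBIT − 389,000) × 570,000.
Solving, EBIT = (389,000·570,000 − 86,000·450,000) / (570,000 − 450,000) = 183,030,000,000 / 120,000 = 1,525,250.00.

€1,525,250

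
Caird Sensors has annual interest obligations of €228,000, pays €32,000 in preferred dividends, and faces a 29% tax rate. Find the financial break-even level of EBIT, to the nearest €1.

€273,070

Preferred dividends are paid after tax, so their pre-tax equivalent is €32,000 ÷ (1 − 0.29) = €45,070.42.
EPS = 0 when EBIT covers interest plus the pre-tax preferred burden: €228,000 + €45,070.42 = €273,070.42.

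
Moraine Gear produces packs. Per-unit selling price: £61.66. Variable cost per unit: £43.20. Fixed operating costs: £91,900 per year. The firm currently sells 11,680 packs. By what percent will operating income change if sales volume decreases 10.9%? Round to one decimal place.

Contribution at this volume is 11,680 × £18.46 = £215,612.80.
Subtracting fixed costs: EBIT = £215,612.80 − £91,900 = £123,712.80.
So DOL = total CM / EBIT = £215,612.80 / £123,712.80 = 1.7428.
So EBIT moves 1.7428 × (-10.9%) = -19.0%.

-19.0%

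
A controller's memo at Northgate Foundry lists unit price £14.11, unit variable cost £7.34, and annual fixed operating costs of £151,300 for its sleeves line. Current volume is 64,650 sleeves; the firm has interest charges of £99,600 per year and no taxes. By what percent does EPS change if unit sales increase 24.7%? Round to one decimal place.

Contribution at this volume is 64,650 × £6.77 = £437,680.50.
Subtracting fixed costs: EBIT = £437,680.50 − £151,300 = £286,380.50.
Interest = £99,600.00, so EBIT − I = £186,780.50.
Degree of combined leverage = contribution ÷ (EBIT − I) = £437,680.50 ÷ £186,780.50 = 2.3433.
EPS therefore changes by 2.3433 × (+24.7%) = +57.9%.

+57.9%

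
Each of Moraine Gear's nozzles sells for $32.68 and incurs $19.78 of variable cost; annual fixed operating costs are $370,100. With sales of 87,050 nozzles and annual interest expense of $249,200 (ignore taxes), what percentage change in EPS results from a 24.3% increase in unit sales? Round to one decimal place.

Contribution at this volume is 87,050 × $12.90 = $1,122,945.00.
EBIT = $1,122,945.00 − $370,100 = $752,845.00.
After interest of $249,200.00, pre-tax earnings = $503,645.00.
DCL = total CM / (EBIT − I) = $1,122,945.00 / $503,645.00 = 2.2296.
EPS therefore changes by 2.2296 × (+24.3%) = +54.2%.

+54.2%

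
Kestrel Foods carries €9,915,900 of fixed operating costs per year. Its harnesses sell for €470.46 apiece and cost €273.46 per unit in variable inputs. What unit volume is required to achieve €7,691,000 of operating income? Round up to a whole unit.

Unit CM = price − variable cost = €470.46 − €273.46 = €197.00.
Units = (FC + target) / CM = (€9,915,900 + €7,691,000) / €197.00 = 89,375.13, so 89,376 harnesses.

89,376 harnesses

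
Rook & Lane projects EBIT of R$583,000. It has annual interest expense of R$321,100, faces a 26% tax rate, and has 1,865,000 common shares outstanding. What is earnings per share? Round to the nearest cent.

R$0.10

Pre-tax income = R$583,000 − R$321,100.00 = R$261,900.00.
After tax at 26%: net income = R$261,900.00 × 0.74 = R$193,806.00.
EPS = R$193,806.00 ÷ 1,865,000 = R$0.10.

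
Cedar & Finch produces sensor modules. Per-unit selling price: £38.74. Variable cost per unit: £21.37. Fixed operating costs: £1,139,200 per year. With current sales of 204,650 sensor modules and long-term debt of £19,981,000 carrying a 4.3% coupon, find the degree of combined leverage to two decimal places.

2.28

At 204,650 units, contribution = 204,650 × £17.37 = £3,554,770.50.
EBIT = £3,554,770.50 − £1,139,200 = £2,415,570.50. Interest = £859,183.00.
DOL = £3,554,770.50 ÷ £2,415,570.50 = 1.4716; DFL = £2,415,570.50 ÷ £1,556,387.50 = 1.5520.
DCL = DOL × DFL = 1.4716 × 1.5520 = 2.2839.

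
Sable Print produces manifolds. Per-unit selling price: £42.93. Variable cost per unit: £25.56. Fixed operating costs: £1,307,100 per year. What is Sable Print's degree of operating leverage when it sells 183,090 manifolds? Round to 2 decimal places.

1.70

Contribution at this volume is 183,090 × £17.37 = £3,180,273.30.
Operating income = contribution − fixed costs = £3,180,273.30 − £1,307,100 = £1,873,173.30.
DOL = contribution ÷ EBIT = £3,180,273.30 ÷ £1,873,173.30 = 1.6978.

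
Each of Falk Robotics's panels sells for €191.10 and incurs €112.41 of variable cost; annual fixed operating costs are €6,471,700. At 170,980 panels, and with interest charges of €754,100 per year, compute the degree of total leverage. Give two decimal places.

At 170,980 units, contribution = 170,980 × €78.69 = €13,454,416.20.
Subtracting fixed costs: EBIT = €13,454,416.20 − €6,471,700 = €6,982,716.20. Interest = €754,100.00, so EBIT − I = €6,228,616.20.
DCL = contribution ÷ (EBIT − I) = €13,454,416.20 ÷ €6,228,616.20 = 2.1601.

2.16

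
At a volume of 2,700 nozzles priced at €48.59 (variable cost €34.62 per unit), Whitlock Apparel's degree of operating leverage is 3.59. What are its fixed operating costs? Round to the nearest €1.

Contribution at this volume is 2,700 × €13.97 = €37,719.00.
DOL = contribution / EBIT, so EBIT = €37,719.00 / 3.59 = €10,506.69.
Fixed costs = CM − EBIT = €37,719.00 − €10,506.69 = €27,212.

€27,212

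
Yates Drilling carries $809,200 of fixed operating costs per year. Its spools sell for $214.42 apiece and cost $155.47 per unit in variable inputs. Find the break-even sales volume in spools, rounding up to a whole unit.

13,727 spools

Each unit contributes $214.42 − $155.47 = $58.95.
Break-even Q = $809,200 / $58.95 = 13,726.89 → 13,727 spools.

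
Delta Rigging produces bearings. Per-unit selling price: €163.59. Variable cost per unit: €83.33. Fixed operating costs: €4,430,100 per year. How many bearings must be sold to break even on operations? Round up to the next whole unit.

Each unit contributes €163.59 − €83.33 = €80.26.
Break-even volume = fixed costs ÷ CM per unit = €4,430,100 ÷ €80.26 = 55,196.86, so 55,197 bearings.

55,197 bearings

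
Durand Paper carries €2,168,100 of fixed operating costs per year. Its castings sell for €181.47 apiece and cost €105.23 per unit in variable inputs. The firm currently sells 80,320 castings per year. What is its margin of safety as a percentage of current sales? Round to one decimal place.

64.6%

Unit CM = price − variable cost = €181.47 − €105.23 = €76.24. Break-even units = €2,168,100 ÷ €76.24 = 28,437.83; break-even revenue = 28,437.83 × €181.47 = €5,160,612.63.
Actual sales revenue = 80,320 × €181.47 = €14,575,670.40.
Margin of safety = (€14,575,670.40 − €5,160,612.63) ÷ €14,575,670.40 = 64.6%.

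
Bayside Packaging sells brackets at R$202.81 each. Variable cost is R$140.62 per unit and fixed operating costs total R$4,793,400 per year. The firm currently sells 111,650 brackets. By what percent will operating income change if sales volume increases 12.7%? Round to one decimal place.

At 111,650 units, contribution = 111,650 × R$62.19 = R$6,943,513.50.
Subtracting fixed costs: EBIT = R$6,943,513.50 − R$4,793,400 = R$2,150,113.50.
DOL = contribution ÷ EBIT = R$6,943,513.50 ÷ R$2,150,113.50 = 3.2294.
So EBIT moves 3.2294 × (+12.7%) = +41.0%.

+41.0%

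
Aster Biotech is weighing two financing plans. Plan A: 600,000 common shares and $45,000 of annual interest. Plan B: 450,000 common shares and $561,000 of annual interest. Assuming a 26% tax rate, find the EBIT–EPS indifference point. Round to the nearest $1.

Set EPS_A = EPS_B: (EBIT − $45,000)(1 − 0.26) ÷ 600,000 = (EBIT − $561,000)(1 − 0.26) ÷ 450,000.
Cancelling (1 − t) and cross-multiplying: 450,000·(EBIT − 45,000) = 600,000·(EBIT − 561,000).
EBIT × (600,000 − 450,000) = 561,000 × 600,000 − 45,000 × 450,000 = 316,350,000,000, so EBIT = 316,350,000,000 ÷ 150,000 = 2,109,000.00.

$2,109,000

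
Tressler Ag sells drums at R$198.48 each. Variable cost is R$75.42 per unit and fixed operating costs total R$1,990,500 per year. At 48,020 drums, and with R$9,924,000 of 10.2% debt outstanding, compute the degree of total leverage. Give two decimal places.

2.03

At 48,020 units, contribution = 48,020 × R$123.06 = R$5,909,341.20.
Subtracting fixed costs: EBIT = R$5,909,341.20 − R$1,990,500 = R$3,918,841.20. Interest = R$1,012,248.00.
DOL = R$5,909,341.20 ÷ R$3,918,841.20 = 1.5079; DFL = R$3,918,841.20 ÷ R$2,906,593.20 = 1.3483.
DCL = DOL × DFL = 1.5079 × 1.3483 = 2.0331.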